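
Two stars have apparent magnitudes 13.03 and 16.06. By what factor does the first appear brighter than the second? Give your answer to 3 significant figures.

Δm = 13.03 − (16.06) = -3.03
Flux ratio = 10^(−0.4 Δm) = 10^(−0.4 × -3.03) = 10^1.212 = 16.29

16.3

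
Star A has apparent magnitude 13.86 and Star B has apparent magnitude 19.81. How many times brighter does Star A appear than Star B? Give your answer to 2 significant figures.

240

Δm = 13.86 − (19.81) = -5.95
Flux ratio = 10^(−0.4 Δm) = 10^(−0.4 × -5.95) = 10^2.380 = 239.9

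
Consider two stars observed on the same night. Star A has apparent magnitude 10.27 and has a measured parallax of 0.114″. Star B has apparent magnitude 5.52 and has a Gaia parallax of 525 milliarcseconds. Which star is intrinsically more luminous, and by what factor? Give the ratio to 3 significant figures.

Star B is more luminous, by a factor of 3.75.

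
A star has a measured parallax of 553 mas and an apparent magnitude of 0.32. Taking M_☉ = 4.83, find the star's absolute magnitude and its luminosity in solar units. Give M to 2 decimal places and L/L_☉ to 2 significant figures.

M ≈ 4.03; L/L_☉ ≈ 2.1

d = 1/p = 1000/553 mas = 1.808 pc
M = m − 5 log₁₀ d + 5 = 0.32 − 5·0.2573 + 5 = 4.034
M − M_☉ = 4.034 − 4.83 = -0.796
L/L_☉ = 10^(−0.4 × -0.796) = 2.082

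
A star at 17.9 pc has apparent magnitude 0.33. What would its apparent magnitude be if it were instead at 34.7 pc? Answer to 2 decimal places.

m ≈ 1.77

Flux ∝ 1/d², so Δm = 5 log₁₀(d₂/d₁) = 5 log₁₀(34.7/17.9) = 1.437
m₂ = m₁ + Δm = 0.33 + (1.437) = 1.767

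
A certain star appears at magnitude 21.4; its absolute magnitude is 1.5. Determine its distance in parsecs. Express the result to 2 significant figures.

Distance modulus: m − M = 21.4 − (1.5) = 19.900
m − M = 5 log₁₀ d − 5
log₁₀ d = (m − M)/5 + 1 = 4.9800
d = 10^4.9800 = 95500 pc

d ≈ 95000 pc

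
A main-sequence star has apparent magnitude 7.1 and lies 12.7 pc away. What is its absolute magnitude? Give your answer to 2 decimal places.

M ≈ 6.58

5 log₁₀(d/10 pc) = 5 log₁₀(12.70) − 5 = 0.519
M = m − 5 log₁₀(d/10) = 7.1 − 0.519 = 6.581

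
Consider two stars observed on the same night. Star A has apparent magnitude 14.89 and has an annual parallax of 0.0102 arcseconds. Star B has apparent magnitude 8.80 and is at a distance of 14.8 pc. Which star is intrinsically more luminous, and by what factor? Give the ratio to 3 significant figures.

Star A: d = 1/p = 1/0.0102″ = 98.04 pc
Star A: M = m − 5 log₁₀ d + 5 = 14.89 − 5·1.9914 + 5 = 9.933
Star B: M = m − 5 log₁₀ d + 5 = 8.80 − 5·1.1703 + 5 = 7.949
ΔM = M_A − M_B = 9.933 − (7.949) = 1.984; smaller M is more luminous → Star B.
L ratio = 10^(0.4 |ΔM|) = 10^0.794 = 6.219

Star B is more luminous, by a factor of 6.22.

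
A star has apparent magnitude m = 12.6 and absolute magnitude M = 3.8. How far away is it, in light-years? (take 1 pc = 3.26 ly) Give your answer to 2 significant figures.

d ≈ 1900 ly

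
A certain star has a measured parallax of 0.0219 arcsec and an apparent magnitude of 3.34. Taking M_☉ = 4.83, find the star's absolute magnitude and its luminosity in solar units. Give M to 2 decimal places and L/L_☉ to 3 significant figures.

M ≈ 0.04; L/L_☉ ≈ 82.2

d = 1/p = 1/0.0219″ = 45.66 pc
M = m − 5 log₁₀ d + 5 = 3.34 − 5·1.6596 + 5 = 0.042
M − M_☉ = 0.042 − 4.83 = -4.788
L/L_☉ = 10^(−0.4 × -4.788) = 82.25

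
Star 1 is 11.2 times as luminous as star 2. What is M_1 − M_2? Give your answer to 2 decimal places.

Pogson: ΔM = −2.5 log₁₀(ratio) = −2.5 log₁₀(11.2) = −2.5 × 1.0492 = -2.623
Star 1 is brighter, so it has the smaller magnitude: the difference is negative.

M_1 − M_2 ≈ -2.62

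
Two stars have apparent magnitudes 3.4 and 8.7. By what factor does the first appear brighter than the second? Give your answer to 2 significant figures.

Magnitude difference = -5.3
Flux ratio = 10^(−0.4 Δm) = 10^(−0.4 × -5.3) = 10^2.120 = 131.8

130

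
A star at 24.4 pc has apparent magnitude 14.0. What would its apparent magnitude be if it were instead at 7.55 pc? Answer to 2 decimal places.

Flux ∝ 1/d², so Δm = 5 log₁₀(d₂/d₁) = 5 log₁₀(7.55/24.4) = -2.547
m₂ = m₁ + Δm = 14.0 + (-2.547) = 11.453

m ≈ 11.45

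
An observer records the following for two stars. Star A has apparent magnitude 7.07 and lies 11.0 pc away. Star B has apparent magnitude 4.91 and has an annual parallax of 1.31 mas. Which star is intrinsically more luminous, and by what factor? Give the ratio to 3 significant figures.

Star B is more luminous, by a factor of 35200.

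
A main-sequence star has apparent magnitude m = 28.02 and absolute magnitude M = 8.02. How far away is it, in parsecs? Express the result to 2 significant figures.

d ≈ 100000 pc

Distance modulus: m − M = 28.02 − (8.02) = 20.000
m − M = 5 log₁₀ d − 5
log₁₀ d = (m − M)/5 + 1 = 5.0000
d = 10^5.0000 = 100000 pc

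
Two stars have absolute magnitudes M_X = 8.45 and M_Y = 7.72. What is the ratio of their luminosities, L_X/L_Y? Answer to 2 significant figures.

ΔM = M_X − M_Y = 0.73
L_X/L_Y = 10^(−0.4 ΔM) = 10^-0.292 = 0.5105

L_X/L_Y ≈ 0.51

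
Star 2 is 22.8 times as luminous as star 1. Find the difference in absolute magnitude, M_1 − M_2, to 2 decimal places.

M_1 − M_2 ≈ 3.39

Pogson: ΔM = −2.5 log₁₀(ratio) = −2.5 log₁₀(22.8) = −2.5 × 1.3579 = -3.395
Star 2 is brighter so has the smaller magnitude: M_1 − M_2 is positive.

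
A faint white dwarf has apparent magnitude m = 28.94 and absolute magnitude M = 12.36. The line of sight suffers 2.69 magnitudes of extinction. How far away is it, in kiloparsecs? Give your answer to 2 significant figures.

m − M = 5 log₁₀(d/10 pc) + A  ⇒  28.94 − (12.36) − 2.69 = 5 log₁₀(d/10)
13.890 = 5 log₁₀(d/10)
log₁₀ d = (m − M − A)/5 + 1 = 3.7780
d = 10^3.7780 = 5998 pc
= 5.998 kpc

d ≈ 6.0 kpc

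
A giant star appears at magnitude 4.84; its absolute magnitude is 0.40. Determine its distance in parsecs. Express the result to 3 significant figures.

μ = m − M = 4.440
m − M = 5 log₁₀ d − 5
log₁₀ d = (m − M)/5 + 1 = 1.8880
d = 10^1.8880 = 77.27 pc

d ≈ 77.3 pc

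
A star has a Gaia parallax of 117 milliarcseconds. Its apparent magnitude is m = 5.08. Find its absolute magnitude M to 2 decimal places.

M ≈ 5.42

p = 117 mas = 0.117″ → d = 1/p = 8.547 pc
5 log₁₀(d/10 pc) = 5 log₁₀(8.547) − 5 = -0.341
M = m − 5 log₁₀(d/10) = 5.08 + 0.341 = 5.421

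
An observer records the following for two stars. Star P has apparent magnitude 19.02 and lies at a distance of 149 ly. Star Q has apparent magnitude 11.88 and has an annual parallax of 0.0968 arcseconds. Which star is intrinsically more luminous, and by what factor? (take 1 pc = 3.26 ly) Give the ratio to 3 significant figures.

Star P: d = 149 ly / 3.26 = 45.71 pc
Star P: M = m − 5 log₁₀ d + 5 = 19.02 − 5·1.6600 + 5 = 15.720
Star Q: d = 1/p = 1/0.0968″ = 10.33 pc
Star Q: M = m − 5 log₁₀ d + 5 = 11.88 − 5·1.0141 + 5 = 11.809
ΔM = M_P − M_Q = 15.720 − (11.809) = 3.911; smaller M is more luminous → Star Q.
L ratio = 10^(0.4 |ΔM|) = 10^1.564 = 36.67

Star Q is more luminous, by a factor of 36.7.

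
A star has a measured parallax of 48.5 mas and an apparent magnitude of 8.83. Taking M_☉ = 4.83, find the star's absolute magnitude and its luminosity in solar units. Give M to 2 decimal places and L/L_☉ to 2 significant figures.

M ≈ 7.26; L/L_☉ ≈ 0.11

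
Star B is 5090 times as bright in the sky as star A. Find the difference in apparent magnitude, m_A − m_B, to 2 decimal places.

m_A − m_B ≈ 9.27

Pogson: Δm = −2.5 log₁₀(ratio) = −2.5 log₁₀(5090) = −2.5 × 3.7067 = -9.267
Star B is brighter so has the smaller magnitude: m_A − m_B is positive.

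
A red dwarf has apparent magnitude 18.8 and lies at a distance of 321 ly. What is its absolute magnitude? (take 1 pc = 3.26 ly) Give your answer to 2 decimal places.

M ≈ 13.83

d = 321 ly / 3.26 = 98.47 pc
5 log₁₀(d/10 pc) = 5 log₁₀(98.47) − 5 = 4.966
M = m − 5 log₁₀(d/10) = 18.8 − 4.966 = 13.834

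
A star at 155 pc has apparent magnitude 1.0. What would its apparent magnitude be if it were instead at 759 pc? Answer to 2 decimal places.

m ≈ 4.45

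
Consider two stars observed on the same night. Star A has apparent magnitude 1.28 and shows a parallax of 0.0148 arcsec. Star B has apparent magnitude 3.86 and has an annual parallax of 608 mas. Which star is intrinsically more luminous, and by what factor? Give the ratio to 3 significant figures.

Star A: d = 1/p = 1/0.0148″ = 67.57 pc
Star A: M = m − 5 log₁₀ d + 5 = 1.28 − 5·1.8297 + 5 = -2.869
Star B: p = 608 mas = 0.608″ → d = 1/p = 1.645 pc
Star B: M = m − 5 log₁₀ d + 5 = 3.86 − 5·0.2161 + 5 = 7.780
ΔM = M_A − M_B = -2.869 − (7.780) = -10.648; smaller M is more luminous → Star A.
L ratio = 10^(0.4 |ΔM|) = 10^4.259 = 18170

Star A is more luminous, by a factor of 18200.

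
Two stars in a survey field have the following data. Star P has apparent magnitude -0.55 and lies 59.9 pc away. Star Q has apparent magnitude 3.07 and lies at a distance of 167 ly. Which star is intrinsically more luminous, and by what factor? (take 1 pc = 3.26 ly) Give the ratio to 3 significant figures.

Star P is more luminous, by a factor of 38.4.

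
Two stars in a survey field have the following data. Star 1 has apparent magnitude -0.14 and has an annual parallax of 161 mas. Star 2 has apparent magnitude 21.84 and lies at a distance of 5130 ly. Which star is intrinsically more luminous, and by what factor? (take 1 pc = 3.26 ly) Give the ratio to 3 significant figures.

Star 1 is more luminous, by a factor of 9650.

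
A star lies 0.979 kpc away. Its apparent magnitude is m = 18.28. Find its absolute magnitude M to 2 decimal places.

M ≈ 8.33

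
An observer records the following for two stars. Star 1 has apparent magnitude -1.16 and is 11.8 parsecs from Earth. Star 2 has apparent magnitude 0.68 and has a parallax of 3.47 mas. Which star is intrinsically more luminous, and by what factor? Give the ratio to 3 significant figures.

Star 1: M = m − 5 log₁₀ d + 5 = -1.16 − 5·1.0719 + 5 = -1.519
Star 2: p = 3.47 mas = 3.47×10^-3″ → d = 1/p = 288.2 pc
Star 2: M = m − 5 log₁₀ d + 5 = 0.68 − 5·2.4597 + 5 = -6.618
ΔM = M_1 − M_2 = -1.519 − (-6.618) = 5.099; smaller M is more luminous → Star 2.
L ratio = 10^(0.4 |ΔM|) = 10^2.040 = 109.5

Star 2 is more luminous, by a factor of 110.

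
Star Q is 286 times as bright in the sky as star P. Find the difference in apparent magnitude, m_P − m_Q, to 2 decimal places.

Pogson: Δm = −2.5 log₁₀(ratio) = −2.5 log₁₀(286) = −2.5 × 2.4564 = -6.141
Star Q is brighter so has the smaller magnitude: m_P − m_Q is positive.

m_P − m_Q ≈ 6.14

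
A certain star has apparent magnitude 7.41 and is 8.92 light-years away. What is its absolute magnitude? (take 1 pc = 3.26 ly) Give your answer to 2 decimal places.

d = 8.92 ly / 3.26 = 2.736 pc
5 log₁₀(d/10 pc) = 5 log₁₀(2.736) − 5 = -2.814
M = m − 5 log₁₀(d/10) = 7.41 + 2.814 = 10.224

M ≈ 10.22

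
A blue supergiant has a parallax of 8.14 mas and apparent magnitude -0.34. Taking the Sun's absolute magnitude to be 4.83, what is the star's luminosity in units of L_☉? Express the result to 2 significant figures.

d = 1/p = 1000/8.14 mas = 122.9 pc
M = m − 5 log₁₀ d + 5 = -0.34 − 5·2.0894 + 5 = -5.787
M − M_☉ = -5.787 − 4.83 = -10.617
L/L_☉ = 10^(−0.4 × -10.617) = 17650

L/L_☉ ≈ 18000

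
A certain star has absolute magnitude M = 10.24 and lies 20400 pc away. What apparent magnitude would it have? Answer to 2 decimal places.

m = M + 5 log₁₀ d − 5 = 10.24 + 5·4.3096 − 5 = 26.788

m ≈ 26.79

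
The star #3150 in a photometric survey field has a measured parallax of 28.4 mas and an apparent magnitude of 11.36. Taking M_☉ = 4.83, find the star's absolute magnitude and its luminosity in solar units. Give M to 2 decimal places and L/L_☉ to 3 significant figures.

M ≈ 8.63; L/L_☉ ≈ 0.0303

d = 1/p = 1000/28.4 mas = 35.21 pc
M = m − 5 log₁₀ d + 5 = 11.36 − 5·1.5467 + 5 = 8.627
M − M_☉ = 8.627 − 4.83 = 3.797
L/L_☉ = 10^(−0.4 × 3.797) = 0.03029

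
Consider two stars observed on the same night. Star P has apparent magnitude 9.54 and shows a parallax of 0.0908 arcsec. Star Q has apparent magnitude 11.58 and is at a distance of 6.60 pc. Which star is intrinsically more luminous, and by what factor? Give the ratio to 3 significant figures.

Star P is more luminous, by a factor of 18.2.

Star P: d = 1/p = 1/0.0908″ = 11.01 pc
Star P: M = m − 5 log₁₀ d + 5 = 9.54 − 5·1.0419 + 5 = 9.330
Star Q: M = m − 5 log₁₀ d + 5 = 11.58 − 5·0.8195 + 5 = 12.482
ΔM = M_P − M_Q = 9.330 − (12.482) = -3.152; smaller M is more luminous → Star P.
L ratio = 10^(0.4 |ΔM|) = 10^1.261 = 18.23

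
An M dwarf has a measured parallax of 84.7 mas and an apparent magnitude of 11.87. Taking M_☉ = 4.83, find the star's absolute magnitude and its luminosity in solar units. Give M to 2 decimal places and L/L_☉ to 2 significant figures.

M ≈ 11.51; L/L_☉ ≈ 2.1×10^-3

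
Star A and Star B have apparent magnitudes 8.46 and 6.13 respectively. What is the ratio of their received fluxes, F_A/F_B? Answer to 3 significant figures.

Δm = 8.46 − (6.13) = 2.33
Flux ratio = 10^(−0.4 Δm) = 10^(−0.4 × 2.33) = 10^-0.932 = 0.1169

F_A/F_B ≈ 0.117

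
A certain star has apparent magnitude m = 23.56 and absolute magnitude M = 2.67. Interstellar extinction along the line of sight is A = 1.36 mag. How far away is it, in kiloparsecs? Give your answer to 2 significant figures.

m − M = 5 log₁₀(d/10 pc) + A  ⇒  23.56 − (2.67) − 1.36 = 5 log₁₀(d/10)
19.530 = 5 log₁₀(d/10)
log₁₀ d = (m − M − A)/5 + 1 = 4.9060
d = 10^4.9060 = 80540 pc
= 80.54 kpc

d ≈ 81 kpc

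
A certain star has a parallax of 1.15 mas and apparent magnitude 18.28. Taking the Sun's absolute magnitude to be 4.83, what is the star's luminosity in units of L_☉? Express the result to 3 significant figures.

L/L_☉ ≈ 0.0315

d = 1/p = 1000/1.15 mas = 869.6 pc
M = m − 5 log₁₀ d + 5 = 18.28 − 5·2.9393 + 5 = 8.583
M − M_☉ = 8.583 − 4.83 = 3.753
L/L_☉ = 10^(−0.4 × 3.753) = 0.03152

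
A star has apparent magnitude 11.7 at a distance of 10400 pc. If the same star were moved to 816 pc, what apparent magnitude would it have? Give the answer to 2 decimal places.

m ≈ 6.17

Flux ∝ 1/d², so Δm = 5 log₁₀(d₂/d₁) = 5 log₁₀(816/10400) = -5.527
m₂ = m₁ + Δm = 11.7 + (-5.527) = 6.173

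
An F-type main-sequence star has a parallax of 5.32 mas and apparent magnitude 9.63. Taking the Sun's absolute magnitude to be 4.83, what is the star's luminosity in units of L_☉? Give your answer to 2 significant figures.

L/L_☉ ≈ 4.2

d = 1/p = 1000/5.32 mas = 188.0 pc
M = m − 5 log₁₀ d + 5 = 9.63 − 5·2.2741 + 5 = 3.260
M − M_☉ = 3.260 − 4.83 = -1.570
L/L_☉ = 10^(−0.4 × -1.570) = 4.248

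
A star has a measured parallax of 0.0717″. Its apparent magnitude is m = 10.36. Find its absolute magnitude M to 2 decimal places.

M ≈ 9.64

d = 1/p = 1/0.0717″ = 13.95 pc
5 log₁₀(d/10 pc) = 5 log₁₀(13.95) − 5 = 0.722
M = m − 5 log₁₀(d/10) = 10.36 − 0.722 = 9.638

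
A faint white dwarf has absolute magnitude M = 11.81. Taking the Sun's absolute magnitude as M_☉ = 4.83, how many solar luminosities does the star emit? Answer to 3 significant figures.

M − M_☉ = 11.81 − 4.83 = 6.980
L/L_☉ = 10^(−0.4 (M − M_☉)) = 10^-2.792 = 1.614×10^-3

L/L_☉ ≈ 1.61×10^-3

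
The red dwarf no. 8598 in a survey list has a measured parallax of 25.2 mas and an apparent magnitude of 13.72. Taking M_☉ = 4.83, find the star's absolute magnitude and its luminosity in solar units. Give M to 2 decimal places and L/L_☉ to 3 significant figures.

M ≈ 10.73; L/L_☉ ≈ 4.38×10^-3

d = 1/p = 1000/25.2 mas = 39.68 pc
M = m − 5 log₁₀ d + 5 = 13.72 − 5·1.5986 + 5 = 10.727
M − M_☉ = 10.727 − 4.83 = 5.897
L/L_☉ = 10^(−0.4 × 5.897) = 4.377×10^-3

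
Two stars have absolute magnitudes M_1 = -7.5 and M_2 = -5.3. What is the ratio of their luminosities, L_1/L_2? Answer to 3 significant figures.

L_1/L_2 ≈ 7.59

ΔM = M_1 − M_2 = -2.2
L_1/L_2 = 10^(−0.4 ΔM) = 10^0.880 = 7.586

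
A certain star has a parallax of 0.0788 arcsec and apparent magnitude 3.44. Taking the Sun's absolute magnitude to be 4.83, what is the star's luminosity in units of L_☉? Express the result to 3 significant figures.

L/L_☉ ≈ 5.79

d = 1/p = 1/0.0788″ = 12.69 pc
M = m − 5 log₁₀ d + 5 = 3.44 − 5·1.1035 + 5 = 2.923
M − M_☉ = 2.923 − 4.83 = -1.907
L/L_☉ = 10^(−0.4 × -1.907) = 5.794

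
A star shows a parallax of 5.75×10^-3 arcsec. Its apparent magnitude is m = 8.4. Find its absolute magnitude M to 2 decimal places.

d = 1/p = 1/5.75×10^-3″ = 173.9 pc
5 log₁₀(d/10 pc) = 5 log₁₀(173.9) − 5 = 6.202
M = m − 5 log₁₀(d/10) = 8.4 − 6.202 = 2.198

M ≈ 2.20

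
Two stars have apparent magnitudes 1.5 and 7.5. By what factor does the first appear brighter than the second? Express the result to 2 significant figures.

250

Magnitude difference = -6.0
Flux ratio = 10^(−0.4 Δm) = 10^(−0.4 × -6.0) = 10^2.400 = 251.2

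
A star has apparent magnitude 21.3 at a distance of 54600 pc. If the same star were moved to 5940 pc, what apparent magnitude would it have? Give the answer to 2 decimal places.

m ≈ 16.48

Flux ∝ 1/d², so Δm = 5 log₁₀(d₂/d₁) = 5 log₁₀(5940/54600) = -4.817
m₂ = m₁ + Δm = 21.3 + (-4.817) = 16.483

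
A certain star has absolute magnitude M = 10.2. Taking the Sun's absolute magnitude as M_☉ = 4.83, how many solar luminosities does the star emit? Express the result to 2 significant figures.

M − M_☉ = 10.2 − 4.83 = 5.370
L/L_☉ = 10^(−0.4 (M − M_☉)) = 10^-2.148 = 7.112×10^-3

L/L_☉ ≈ 7.1×10^-3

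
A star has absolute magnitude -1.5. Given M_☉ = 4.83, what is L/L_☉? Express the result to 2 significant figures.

L/L_☉ ≈ 340

M − M_☉ = -1.5 − 4.83 = -6.330
L/L_☉ = 10^(−0.4 (M − M_☉)) = 10^2.532 = 340.4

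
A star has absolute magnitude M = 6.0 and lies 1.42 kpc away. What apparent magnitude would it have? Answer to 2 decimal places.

m ≈ 16.76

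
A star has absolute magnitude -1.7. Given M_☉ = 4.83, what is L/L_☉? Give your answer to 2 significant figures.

M − M_☉ = -1.7 − 4.83 = -6.530
L/L_☉ = 10^(−0.4 (M − M_☉)) = 10^2.612 = 409.3

L/L_☉ ≈ 410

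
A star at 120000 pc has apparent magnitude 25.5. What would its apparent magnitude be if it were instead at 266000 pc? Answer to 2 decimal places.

Flux ∝ 1/d², so Δm = 5 log₁₀(d₂/d₁) = 5 log₁₀(266000/120000) = 1.729
m₂ = m₁ + Δm = 25.5 + (1.729) = 27.229

m ≈ 27.23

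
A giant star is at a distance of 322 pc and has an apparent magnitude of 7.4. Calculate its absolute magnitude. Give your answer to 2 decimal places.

M ≈ -0.14

5 log₁₀(d/10 pc) = 5 log₁₀(322.0) − 5 = 7.539
M = m − 5 log₁₀(d/10) = 7.4 − 7.539 = -0.139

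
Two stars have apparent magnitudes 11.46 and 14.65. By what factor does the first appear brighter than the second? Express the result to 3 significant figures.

Δm = 11.46 − (14.65) = -3.19
Flux ratio = 10^(−0.4 Δm) = 10^(−0.4 × -3.19) = 10^1.276 = 18.88

18.9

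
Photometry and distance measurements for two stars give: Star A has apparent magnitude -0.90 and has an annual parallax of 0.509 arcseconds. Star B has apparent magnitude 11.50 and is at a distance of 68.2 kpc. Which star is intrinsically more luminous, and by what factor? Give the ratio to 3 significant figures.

Star A: d = 1/p = 1/0.509″ = 1.965 pc
Star A: M = m − 5 log₁₀ d + 5 = -0.90 − 5·0.2933 + 5 = 2.634
Star B: d = 68.2 kpc = 68200 pc
Star B: M = m − 5 log₁₀ d + 5 = 11.50 − 5·4.8338 + 5 = -7.669
ΔM = M_A − M_B = 2.634 − (-7.669) = 10.303; smaller M is more luminous → Star B.
L ratio = 10^(0.4 |ΔM|) = 10^4.121 = 13210

Star B is more luminous, by a factor of 13200.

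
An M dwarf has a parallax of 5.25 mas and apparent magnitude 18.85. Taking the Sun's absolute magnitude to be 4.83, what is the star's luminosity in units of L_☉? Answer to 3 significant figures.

L/L_☉ ≈ 8.95×10^-4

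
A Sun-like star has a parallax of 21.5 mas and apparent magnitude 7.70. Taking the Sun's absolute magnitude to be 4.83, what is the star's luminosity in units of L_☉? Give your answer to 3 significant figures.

d = 1/p = 1000/21.5 mas = 46.51 pc
M = m − 5 log₁₀ d + 5 = 7.70 − 5·1.6676 + 5 = 4.362
M − M_☉ = 4.362 − 4.83 = -0.468
L/L_☉ = 10^(−0.4 × -0.468) = 1.539

L/L_☉ ≈ 1.54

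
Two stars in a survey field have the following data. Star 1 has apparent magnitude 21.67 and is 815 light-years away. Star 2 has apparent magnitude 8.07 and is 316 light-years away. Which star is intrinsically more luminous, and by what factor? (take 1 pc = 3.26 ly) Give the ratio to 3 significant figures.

Star 1: d = 815 ly / 3.26 = 250.0 pc
Star 1: M = m − 5 log₁₀ d + 5 = 21.67 − 5·2.3979 + 5 = 14.680
Star 2: d = 316 ly / 3.26 = 96.93 pc
Star 2: M = m − 5 log₁₀ d + 5 = 8.07 − 5·1.9865 + 5 = 3.138
ΔM = M_1 − M_2 = 14.680 − (3.138) = 11.543; smaller M is more luminous → Star 2.
L ratio = 10^(0.4 |ΔM|) = 10^4.617 = 41410

Star 2 is more luminous, by a factor of 41400.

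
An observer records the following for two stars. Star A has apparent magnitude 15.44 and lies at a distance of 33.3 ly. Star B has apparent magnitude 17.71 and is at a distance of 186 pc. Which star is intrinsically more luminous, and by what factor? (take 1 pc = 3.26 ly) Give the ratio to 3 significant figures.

Star B is more luminous, by a factor of 41.0.

Star A: d = 33.3 ly / 3.26 = 10.21 pc
Star A: M = m − 5 log₁₀ d + 5 = 15.44 − 5·1.0092 + 5 = 15.394
Star B: M = m − 5 log₁₀ d + 5 = 17.71 − 5·2.2695 + 5 = 11.362
ΔM = M_A − M_B = 15.394 − (11.362) = 4.031; smaller M is more luminous → Star B.
L ratio = 10^(0.4 |ΔM|) = 10^1.613 = 40.98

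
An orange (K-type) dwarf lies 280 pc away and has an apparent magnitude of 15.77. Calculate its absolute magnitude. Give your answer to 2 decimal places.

5 log₁₀(d/10 pc) = 5 log₁₀(280.0) − 5 = 7.236
M = m − 5 log₁₀(d/10) = 15.77 − 7.236 = 8.534

M ≈ 8.53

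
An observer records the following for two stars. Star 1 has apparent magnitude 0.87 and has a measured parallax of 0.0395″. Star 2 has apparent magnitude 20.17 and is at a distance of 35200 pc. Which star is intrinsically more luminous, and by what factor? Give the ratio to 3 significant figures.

Star 1 is more luminous, by a factor of 27.1.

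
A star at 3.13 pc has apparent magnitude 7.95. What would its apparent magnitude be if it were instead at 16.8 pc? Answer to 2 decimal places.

Flux ∝ 1/d², so Δm = 5 log₁₀(d₂/d₁) = 5 log₁₀(16.8/3.13) = 3.649
m₂ = m₁ + Δm = 7.95 + (3.649) = 11.599

m ≈ 11.60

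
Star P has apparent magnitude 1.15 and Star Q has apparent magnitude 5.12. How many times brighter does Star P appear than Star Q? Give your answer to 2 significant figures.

39

Magnitude difference = -3.97
Flux ratio = 10^(−0.4 Δm) = 10^(−0.4 × -3.97) = 10^1.588 = 38.73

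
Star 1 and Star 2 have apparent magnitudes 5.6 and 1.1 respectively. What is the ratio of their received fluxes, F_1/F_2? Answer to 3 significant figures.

F_1/F_2 ≈ 0.0158

Magnitude difference = 4.5
Flux ratio = 10^(−0.4 Δm) = 10^(−0.4 × 4.5) = 10^-1.800 = 0.01585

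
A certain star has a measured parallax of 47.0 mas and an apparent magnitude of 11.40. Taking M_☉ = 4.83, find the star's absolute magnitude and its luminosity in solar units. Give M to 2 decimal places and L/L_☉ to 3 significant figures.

d = 1/p = 1000/47.0 mas = 21.28 pc
M = m − 5 log₁₀ d + 5 = 11.40 − 5·1.3279 + 5 = 9.760
M − M_☉ = 9.760 − 4.83 = 4.930
L/L_☉ = 10^(−0.4 × 4.930) = 0.01066

M ≈ 9.76; L/L_☉ ≈ 0.0107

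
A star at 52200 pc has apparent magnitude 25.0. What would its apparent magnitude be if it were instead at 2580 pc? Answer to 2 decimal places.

Flux ∝ 1/d², so Δm = 5 log₁₀(d₂/d₁) = 5 log₁₀(2580/52200) = -6.530
m₂ = m₁ + Δm = 25.0 + (-6.530) = 18.470

m ≈ 18.47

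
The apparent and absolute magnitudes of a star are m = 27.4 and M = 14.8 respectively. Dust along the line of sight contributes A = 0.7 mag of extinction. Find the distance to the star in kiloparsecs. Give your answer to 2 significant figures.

m − M = 5 log₁₀(d/10 pc) + A  ⇒  27.4 − (14.8) − 0.7 = 5 log₁₀(d/10)
11.900 = 5 log₁₀(d/10)
log₁₀ d = (m − M − A)/5 + 1 = 3.3800
d = 10^3.3800 = 2399 pc
= 2.399 kpc

d ≈ 2.4 kpc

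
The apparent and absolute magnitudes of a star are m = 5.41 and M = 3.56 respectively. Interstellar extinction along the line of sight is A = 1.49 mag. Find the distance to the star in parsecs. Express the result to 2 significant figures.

m − M = 5 log₁₀(d/10 pc) + A  ⇒  5.41 − (3.56) − 1.49 = 5 log₁₀(d/10)
0.360 = 5 log₁₀(d/10)
log₁₀ d = (m − M − A)/5 + 1 = 1.0720
d = 10^1.0720 = 11.80 pc

d ≈ 12 pc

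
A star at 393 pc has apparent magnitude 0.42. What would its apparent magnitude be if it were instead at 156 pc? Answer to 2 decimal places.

m ≈ -1.59

Flux ∝ 1/d², so Δm = 5 log₁₀(d₂/d₁) = 5 log₁₀(156/393) = -2.006
m₂ = m₁ + Δm = 0.42 + (-2.006) = -1.586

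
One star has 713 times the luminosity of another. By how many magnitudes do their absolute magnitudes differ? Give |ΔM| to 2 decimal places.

|ΔM| ≈ 7.13

Pogson: ΔM = −2.5 log₁₀(ratio) = −2.5 log₁₀(713) = −2.5 × 2.8531 = -7.133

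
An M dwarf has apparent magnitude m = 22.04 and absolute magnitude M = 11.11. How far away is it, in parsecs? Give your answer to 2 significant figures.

μ = m − M = 10.930
m − M = 5 log₁₀ d − 5
log₁₀ d = (m − M)/5 + 1 = 3.1860
d = 10^3.1860 = 1535 pc

d ≈ 1500 pc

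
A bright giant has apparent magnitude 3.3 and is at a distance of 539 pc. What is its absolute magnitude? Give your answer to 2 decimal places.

M ≈ -5.36

5 log₁₀(d/10 pc) = 5 log₁₀(539.0) − 5 = 8.658
M = m − 5 log₁₀(d/10) = 3.3 − 8.658 = -5.358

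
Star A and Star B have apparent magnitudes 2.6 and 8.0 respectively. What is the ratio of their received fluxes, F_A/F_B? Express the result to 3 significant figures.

Δm = 2.6 − (8.0) = -5.4
Flux ratio = 10^(−0.4 Δm) = 10^(−0.4 × -5.4) = 10^2.160 = 144.5

F_A/F_B ≈ 145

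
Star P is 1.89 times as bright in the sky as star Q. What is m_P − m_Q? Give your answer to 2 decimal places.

Pogson: Δm = −2.5 log₁₀(ratio) = −2.5 log₁₀(1.89) = −2.5 × 0.2765 = -0.691
Star P is brighter, so it has the smaller magnitude: the difference is negative.

m_P − m_Q ≈ -0.69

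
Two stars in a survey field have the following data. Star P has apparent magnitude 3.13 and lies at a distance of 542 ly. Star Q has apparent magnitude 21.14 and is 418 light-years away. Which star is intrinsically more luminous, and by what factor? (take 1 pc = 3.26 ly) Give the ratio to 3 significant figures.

Star P is more luminous, by a factor of 2.69×10^7.

Star P: d = 542 ly / 3.26 = 166.3 pc
Star P: M = m − 5 log₁₀ d + 5 = 3.13 − 5·2.2208 + 5 = -2.974
Star Q: d = 418 ly / 3.26 = 128.2 pc
Star Q: M = m − 5 log₁₀ d + 5 = 21.14 − 5·2.1080 + 5 = 15.600
ΔM = M_P − M_Q = -2.974 − (15.600) = -18.574; smaller M is more luminous → Star P.
L ratio = 10^(0.4 |ΔM|) = 10^7.430 = 2.689×10^7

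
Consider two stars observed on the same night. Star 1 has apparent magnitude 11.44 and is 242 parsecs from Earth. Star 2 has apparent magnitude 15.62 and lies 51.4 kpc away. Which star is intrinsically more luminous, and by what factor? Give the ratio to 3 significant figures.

Star 1: M = m − 5 log₁₀ d + 5 = 11.44 − 5·2.3838 + 5 = 4.521
Star 2: d = 51.4 kpc = 51400 pc
Star 2: M = m − 5 log₁₀ d + 5 = 15.62 − 5·4.7110 + 5 = -2.935
ΔM = M_1 − M_2 = 4.521 − (-2.935) = 7.456; smaller M is more luminous → Star 2.
L ratio = 10^(0.4 |ΔM|) = 10^2.982 = 960.1

Star 2 is more luminous, by a factor of 960.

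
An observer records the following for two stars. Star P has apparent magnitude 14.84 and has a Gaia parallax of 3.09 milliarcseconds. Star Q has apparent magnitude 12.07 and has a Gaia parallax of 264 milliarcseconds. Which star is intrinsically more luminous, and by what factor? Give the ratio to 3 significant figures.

Star P is more luminous, by a factor of 569.

Star P: p = 3.09 mas = 3.09×10^-3″ → d = 1/p = 323.6 pc
Star P: M = m − 5 log₁₀ d + 5 = 14.84 − 5·2.5100 + 5 = 7.290
Star Q: p = 264 mas = 0.264″ → d = 1/p = 3.788 pc
Star Q: M = m − 5 log₁₀ d + 5 = 12.07 − 5·0.5784 + 5 = 14.178
ΔM = M_P − M_Q = 7.290 − (14.178) = -6.888; smaller M is more luminous → Star P.
L ratio = 10^(0.4 |ΔM|) = 10^2.755 = 569.2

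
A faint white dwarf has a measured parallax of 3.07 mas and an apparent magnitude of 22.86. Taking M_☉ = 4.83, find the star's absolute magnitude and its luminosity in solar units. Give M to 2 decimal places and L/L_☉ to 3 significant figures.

M ≈ 15.30; L/L_☉ ≈ 6.51×10^-5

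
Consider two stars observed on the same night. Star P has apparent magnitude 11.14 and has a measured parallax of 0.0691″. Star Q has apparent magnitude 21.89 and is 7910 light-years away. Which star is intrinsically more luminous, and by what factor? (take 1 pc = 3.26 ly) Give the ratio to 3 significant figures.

Star Q is more luminous, by a factor of 1.41.

Star P: d = 1/p = 1/0.0691″ = 14.47 pc
Star P: M = m − 5 log₁₀ d + 5 = 11.14 − 5·1.1605 + 5 = 10.337
Star Q: d = 7910 ly / 3.26 = 2426 pc
Star Q: M = m − 5 log₁₀ d + 5 = 21.89 − 5·3.3850 + 5 = 9.965
ΔM = M_P − M_Q = 10.337 − (9.965) = 0.372; smaller M is more luminous → Star Q.
L ratio = 10^(0.4 |ΔM|) = 10^0.149 = 1.409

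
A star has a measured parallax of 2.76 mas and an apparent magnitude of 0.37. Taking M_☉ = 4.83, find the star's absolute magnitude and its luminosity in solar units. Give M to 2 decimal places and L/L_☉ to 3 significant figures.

d = 1/p = 1000/2.76 mas = 362.3 pc
M = m − 5 log₁₀ d + 5 = 0.37 − 5·2.5591 + 5 = -7.425
M − M_☉ = -7.425 − 4.83 = -12.255
L/L_☉ = 10^(−0.4 × -12.255) = 79830

M ≈ -7.43; L/L_☉ ≈ 79800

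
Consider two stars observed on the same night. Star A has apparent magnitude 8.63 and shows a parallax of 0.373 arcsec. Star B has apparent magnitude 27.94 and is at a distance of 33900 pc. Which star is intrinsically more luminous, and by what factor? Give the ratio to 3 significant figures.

Star A: d = 1/p = 1/0.373″ = 2.681 pc
Star A: M = m − 5 log₁₀ d + 5 = 8.63 − 5·0.4283 + 5 = 11.489
Star B: M = m − 5 log₁₀ d + 5 = 27.94 − 5·4.5302 + 5 = 10.289
ΔM = M_A − M_B = 11.489 − (10.289) = 1.200; smaller M is more luminous → Star B.
L ratio = 10^(0.4 |ΔM|) = 10^0.480 = 3.019

Star B is more luminous, by a factor of 3.02.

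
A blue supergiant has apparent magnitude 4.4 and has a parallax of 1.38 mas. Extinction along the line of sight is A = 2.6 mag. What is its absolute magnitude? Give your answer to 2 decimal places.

p = 1.38 mas = 1.38×10^-3″ → d = 1/p = 724.6 pc
5 log₁₀(d/10 pc) = 5 log₁₀(724.6) − 5 = 9.301
M = m − 5 log₁₀(d/10) − A = 4.4 − 9.301 − 2.6 = -7.501

M ≈ -7.50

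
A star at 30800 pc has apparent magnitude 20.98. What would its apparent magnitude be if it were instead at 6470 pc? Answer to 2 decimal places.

m ≈ 17.59

Flux ∝ 1/d², so Δm = 5 log₁₀(d₂/d₁) = 5 log₁₀(6470/30800) = -3.388
m₂ = m₁ + Δm = 20.98 + (-3.388) = 17.592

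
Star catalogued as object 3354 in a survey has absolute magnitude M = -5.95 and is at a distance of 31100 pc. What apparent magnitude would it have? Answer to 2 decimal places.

m = M + 5 log₁₀ d − 5 = -5.95 + 5·4.4928 − 5 = 11.514

m ≈ 11.51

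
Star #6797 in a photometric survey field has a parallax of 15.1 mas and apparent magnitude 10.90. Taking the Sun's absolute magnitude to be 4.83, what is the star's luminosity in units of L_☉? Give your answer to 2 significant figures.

L/L_☉ ≈ 0.16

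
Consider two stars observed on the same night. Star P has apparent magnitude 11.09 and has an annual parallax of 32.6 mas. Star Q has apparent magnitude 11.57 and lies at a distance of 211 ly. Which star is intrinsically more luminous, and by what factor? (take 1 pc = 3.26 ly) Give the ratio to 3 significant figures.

Star Q is more luminous, by a factor of 2.86.

Star P: p = 32.6 mas = 0.0326″ → d = 1/p = 30.67 pc
Star P: M = m − 5 log₁₀ d + 5 = 11.09 − 5·1.4868 + 5 = 8.656
Star Q: d = 211 ly / 3.26 = 64.72 pc
Star Q: M = m − 5 log₁₀ d + 5 = 11.57 − 5·1.8111 + 5 = 7.515
ΔM = M_P − M_Q = 8.656 − (7.515) = 1.141; smaller M is more luminous → Star Q.
L ratio = 10^(0.4 |ΔM|) = 10^0.457 = 2.861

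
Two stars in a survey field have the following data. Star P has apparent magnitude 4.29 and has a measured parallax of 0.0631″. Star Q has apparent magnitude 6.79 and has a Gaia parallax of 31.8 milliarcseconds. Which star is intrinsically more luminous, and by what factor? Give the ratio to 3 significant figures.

Star P is more luminous, by a factor of 2.54.

Star P: d = 1/p = 1/0.0631″ = 15.85 pc
Star P: M = m − 5 log₁₀ d + 5 = 4.29 − 5·1.2000 + 5 = 3.290
Star Q: p = 31.8 mas = 0.0318″ → d = 1/p = 31.45 pc
Star Q: M = m − 5 log₁₀ d + 5 = 6.79 − 5·1.4976 + 5 = 4.302
ΔM = M_P − M_Q = 3.290 − (4.302) = -1.012; smaller M is more luminous → Star P.
L ratio = 10^(0.4 |ΔM|) = 10^0.405 = 2.540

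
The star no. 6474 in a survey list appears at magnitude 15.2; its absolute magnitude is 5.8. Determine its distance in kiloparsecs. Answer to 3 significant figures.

μ = m − M = 9.400
m − M = 5 log₁₀ d − 5
log₁₀ d = (m − M)/5 + 1 = 2.8800
d = 10^2.8800 = 758.6 pc
= 0.7586 kpc

d ≈ 0.759 kpc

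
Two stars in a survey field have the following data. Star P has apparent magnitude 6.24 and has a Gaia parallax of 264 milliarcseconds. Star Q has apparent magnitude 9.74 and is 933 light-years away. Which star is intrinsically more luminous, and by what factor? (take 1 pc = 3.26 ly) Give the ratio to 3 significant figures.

Star Q is more luminous, by a factor of 227.

Star P: p = 264 mas = 0.264″ → d = 1/p = 3.788 pc
Star P: M = m − 5 log₁₀ d + 5 = 6.24 − 5·0.5784 + 5 = 8.348
Star Q: d = 933 ly / 3.26 = 286.2 pc
Star Q: M = m − 5 log₁₀ d + 5 = 9.74 − 5·2.4567 + 5 = 2.457
ΔM = M_P − M_Q = 8.348 − (2.457) = 5.891; smaller M is more luminous → Star Q.
L ratio = 10^(0.4 |ΔM|) = 10^2.357 = 227.3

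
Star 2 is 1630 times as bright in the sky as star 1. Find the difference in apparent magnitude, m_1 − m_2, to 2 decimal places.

Pogson: Δm = −2.5 log₁₀(ratio) = −2.5 log₁₀(1630) = −2.5 × 3.2122 = -8.030
Star 2 is brighter so has the smaller magnitude: m_1 − m_2 is positive.

m_1 − m_2 ≈ 8.03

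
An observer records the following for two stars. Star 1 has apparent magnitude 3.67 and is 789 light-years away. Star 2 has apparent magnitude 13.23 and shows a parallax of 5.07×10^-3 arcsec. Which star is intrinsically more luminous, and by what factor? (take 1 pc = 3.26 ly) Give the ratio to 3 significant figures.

Star 1 is more luminous, by a factor of 10000.

Star 1: d = 789 ly / 3.26 = 242.0 pc
Star 1: M = m − 5 log₁₀ d + 5 = 3.67 − 5·2.3839 + 5 = -3.249
Star 2: d = 1/p = 1/5.07×10^-3″ = 197.2 pc
Star 2: M = m − 5 log₁₀ d + 5 = 13.23 − 5·2.2950 + 5 = 6.755
ΔM = M_1 − M_2 = -3.249 − (6.755) = -10.004; smaller M is more luminous → Star 1.
L ratio = 10^(0.4 |ΔM|) = 10^4.002 = 10040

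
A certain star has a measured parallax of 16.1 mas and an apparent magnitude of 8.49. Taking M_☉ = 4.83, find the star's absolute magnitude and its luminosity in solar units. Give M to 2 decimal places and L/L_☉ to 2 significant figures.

d = 1/p = 1000/16.1 mas = 62.11 pc
M = m − 5 log₁₀ d + 5 = 8.49 − 5·1.7932 + 5 = 4.524
M − M_☉ = 4.524 − 4.83 = -0.306
L/L_☉ = 10^(−0.4 × -0.306) = 1.325

M ≈ 4.52; L/L_☉ ≈ 1.3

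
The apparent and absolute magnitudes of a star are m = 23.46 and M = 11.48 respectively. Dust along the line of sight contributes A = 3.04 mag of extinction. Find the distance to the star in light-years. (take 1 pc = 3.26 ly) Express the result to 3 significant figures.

d ≈ 2000 ly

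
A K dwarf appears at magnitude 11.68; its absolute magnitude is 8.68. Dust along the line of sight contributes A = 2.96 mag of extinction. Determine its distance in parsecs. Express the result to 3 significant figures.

d ≈ 10.2 pc

m − M = 5 log₁₀(d/10 pc) + A  ⇒  11.68 − (8.68) − 2.96 = 5 log₁₀(d/10)
0.040 = 5 log₁₀(d/10)
log₁₀ d = (m − M − A)/5 + 1 = 1.0080
d = 10^1.0080 = 10.19 pc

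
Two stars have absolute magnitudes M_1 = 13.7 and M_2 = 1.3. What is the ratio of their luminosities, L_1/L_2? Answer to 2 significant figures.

L_1/L_2 ≈ 1.1×10^-5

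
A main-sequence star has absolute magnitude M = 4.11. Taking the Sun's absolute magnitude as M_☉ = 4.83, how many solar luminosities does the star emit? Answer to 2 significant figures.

M − M_☉ = 4.11 − 4.83 = -0.720
L/L_☉ = 10^(−0.4 (M − M_☉)) = 10^0.288 = 1.941

L/L_☉ ≈ 1.9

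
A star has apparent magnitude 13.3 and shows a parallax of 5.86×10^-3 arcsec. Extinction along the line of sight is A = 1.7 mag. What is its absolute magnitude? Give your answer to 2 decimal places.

M ≈ 5.44

d = 1/p = 1/5.86×10^-3″ = 170.6 pc
5 log₁₀(d/10 pc) = 5 log₁₀(170.6) − 5 = 6.161
M = m − 5 log₁₀(d/10) − A = 13.3 − 6.161 − 1.7 = 5.439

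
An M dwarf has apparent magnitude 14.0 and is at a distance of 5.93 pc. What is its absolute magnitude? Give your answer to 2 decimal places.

M ≈ 15.13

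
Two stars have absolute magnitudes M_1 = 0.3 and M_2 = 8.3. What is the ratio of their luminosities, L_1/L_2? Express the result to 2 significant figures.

L_1/L_2 ≈ 1600

ΔM = M_1 − M_2 = -8.0
L_1/L_2 = 10^(−0.4 ΔM) = 10^3.200 = 1585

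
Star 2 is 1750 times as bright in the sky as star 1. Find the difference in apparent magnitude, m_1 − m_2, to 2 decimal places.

m_1 − m_2 ≈ 8.11

Pogson: Δm = −2.5 log₁₀(ratio) = −2.5 log₁₀(1750) = −2.5 × 3.2430 = -8.108
Star 2 is brighter so has the smaller magnitude: m_1 − m_2 is positive.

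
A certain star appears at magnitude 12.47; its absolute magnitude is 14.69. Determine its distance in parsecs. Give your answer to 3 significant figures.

d ≈ 3.60 pc

μ = m − M = -2.220
m − M = 5 log₁₀ d − 5
log₁₀ d = (m − M)/5 + 1 = 0.5560
d = 10^0.5560 = 3.597 pc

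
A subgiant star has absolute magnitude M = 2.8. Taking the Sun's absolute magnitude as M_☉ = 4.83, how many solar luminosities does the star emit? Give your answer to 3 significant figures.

M − M_☉ = 2.8 − 4.83 = -2.030
L/L_☉ = 10^(−0.4 (M − M_☉)) = 10^0.812 = 6.486

L/L_☉ ≈ 6.49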